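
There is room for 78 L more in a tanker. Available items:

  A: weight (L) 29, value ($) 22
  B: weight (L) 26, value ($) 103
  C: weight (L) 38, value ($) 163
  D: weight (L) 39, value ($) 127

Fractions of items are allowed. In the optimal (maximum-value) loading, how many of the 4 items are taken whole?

Greedy by value/weight ratio, highest first.
Order: C (163/38=4.29) > B (103/26=3.96) > D (127/39=3.26) > A (22/29=0.76)
Fill: take C (38 @ 163) → take B (26 @ 103) → take 14/39 of D → 45.59; 78/78 used.
2 item(s) taken whole; one partial (take 14/39 of D).

2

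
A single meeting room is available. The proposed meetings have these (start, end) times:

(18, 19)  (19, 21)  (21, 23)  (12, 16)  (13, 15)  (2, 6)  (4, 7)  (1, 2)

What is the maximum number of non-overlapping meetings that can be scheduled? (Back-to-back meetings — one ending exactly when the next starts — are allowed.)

6

Sort by end time and greedily take each interval whose start is ≥ the last chosen end.
Sorted by end: (1,2)  (2,6)  (4,7)  (13,15)  (12,16)  (18,19)  (19,21)  (21,23)
take (1,2); take (2,6); take (13,15); skip (12,16); take (18,19); take (19,21); take (21,23).
Selected 6 meetings.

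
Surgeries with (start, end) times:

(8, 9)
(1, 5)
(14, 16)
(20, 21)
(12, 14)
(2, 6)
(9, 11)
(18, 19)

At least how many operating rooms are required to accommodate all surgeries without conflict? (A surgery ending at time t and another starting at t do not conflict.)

2

Events (time:±→running): 1:+→1 2:+→2 … peak 2.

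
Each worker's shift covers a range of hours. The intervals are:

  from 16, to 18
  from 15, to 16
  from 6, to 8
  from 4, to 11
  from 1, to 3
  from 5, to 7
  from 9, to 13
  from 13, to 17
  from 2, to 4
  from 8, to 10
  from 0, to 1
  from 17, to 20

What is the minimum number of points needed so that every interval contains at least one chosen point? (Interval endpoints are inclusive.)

6

Sort by right endpoint; whenever an interval is uncovered, place a point at its right end.
By right end: [0,1]  [1,3]  [2,4]  [5,7]  [6,8]  [8,10]  [4,11]  [9,13]  [15,16]  [13,17]  [16,18]  [17,20]
[0,1] uncovered → point at 1; [2,4] uncovered → point at 4; [5,7] uncovered → point at 7; [8,10] uncovered → point at 10; [15,16] uncovered → point at 16; [17,20] uncovered → point at 20.
Points: 1, 4, 7, 10, 16, 20 (6 total).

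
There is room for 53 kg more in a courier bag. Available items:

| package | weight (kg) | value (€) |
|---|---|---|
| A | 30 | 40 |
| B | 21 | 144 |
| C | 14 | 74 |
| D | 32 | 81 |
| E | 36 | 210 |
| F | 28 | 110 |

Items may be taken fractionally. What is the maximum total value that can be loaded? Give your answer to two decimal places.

Greedy by value/weight ratio, highest first.
Order: B (144/21=6.86) > E (210/36=5.83) > C (74/14=5.29) > F (110/28=3.93) > D (81/32=2.53) > A (40/30=1.33)
Fill: take B (21 @ 144) → take 32/36 of E → 186.67; 53/53 used.
Total value = 330.67

330.67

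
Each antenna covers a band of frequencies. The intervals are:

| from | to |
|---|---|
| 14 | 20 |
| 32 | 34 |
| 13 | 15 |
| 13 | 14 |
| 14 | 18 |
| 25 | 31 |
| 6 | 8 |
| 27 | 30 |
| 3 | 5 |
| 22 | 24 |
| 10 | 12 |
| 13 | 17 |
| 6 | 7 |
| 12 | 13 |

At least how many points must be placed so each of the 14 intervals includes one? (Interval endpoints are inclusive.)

Sort by right endpoint; whenever an interval is uncovered, place a point at its right end.
Sorted: [3,5] [6,7] [6,8] [10,12] [12,13] [13,14] [13,15] [13,17] [14,18] [14,20] [22,24] [27,30] [25,31] [32,34]
{[3,5]} hit by 5; {[6,7],[6,8]} hit by 7; {[10,12],[12,13]} hit by 12; {[13,14],[13,15],[13,17],[14,18],[14,20]} hit by 14; {[22,24]} hit by 24; {[27,30],[25,31]} hit by 30; {[32,34]} hit by 34.
Points: 5, 7, 12, 14, 24, 30, 34 (7 total).

7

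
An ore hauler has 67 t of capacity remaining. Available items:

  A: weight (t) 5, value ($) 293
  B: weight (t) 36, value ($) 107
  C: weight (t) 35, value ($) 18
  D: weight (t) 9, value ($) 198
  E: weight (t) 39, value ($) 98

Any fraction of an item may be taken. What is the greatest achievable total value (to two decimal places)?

Sort by value per unit weight and fill in that order.
Ratios (sorted): A 58.60, D 22.00, B 2.97, E 2.51, C 0.51
take A (5 @ 293); take D (9 @ 198); take B (36 @ 107); take 17/39 of E → 42.72. Capacity used 67/67.
Total value = 640.72

640.72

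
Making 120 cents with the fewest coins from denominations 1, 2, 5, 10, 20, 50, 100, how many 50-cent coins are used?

0

120 − 1×100→20 − 1×20→0
Count of 50: 0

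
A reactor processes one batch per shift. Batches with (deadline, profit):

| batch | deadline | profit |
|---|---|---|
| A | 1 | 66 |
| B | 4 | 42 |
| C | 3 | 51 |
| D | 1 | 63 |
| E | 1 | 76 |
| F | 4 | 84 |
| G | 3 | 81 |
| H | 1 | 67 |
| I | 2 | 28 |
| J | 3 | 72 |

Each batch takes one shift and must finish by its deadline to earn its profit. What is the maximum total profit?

313

Sort by profit descending; place each in the latest free slot ≤ its deadline.
By profit: F(d4,84), G(d3,81), E(d1,76), J(d3,72), H(d1,67), A(d1,66), D(d1,63), C(d3,51), B(d4,42), I(d2,28)
F→slot 4; G→slot 3; E→slot 1; J→slot 2; H skipped; A skipped; D skipped; C skipped; B skipped; I skipped.
Profit = 76 + 72 + 81 + 84 = 313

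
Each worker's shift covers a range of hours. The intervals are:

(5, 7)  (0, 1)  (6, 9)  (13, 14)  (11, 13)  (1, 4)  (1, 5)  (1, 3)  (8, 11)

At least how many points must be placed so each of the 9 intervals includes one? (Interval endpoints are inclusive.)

4

Sorted: [0,1] [1,3] [1,4] [1,5] [5,7] [6,9] [8,11] [11,13] [13,14]
{[0,1],[1,3],[1,4],[1,5]} hit by 1; {[5,7],[6,9]} hit by 7; {[8,11],[11,13]} hit by 11; {[13,14]} hit by 14.
Points: 1, 7, 11, 14 (4 total).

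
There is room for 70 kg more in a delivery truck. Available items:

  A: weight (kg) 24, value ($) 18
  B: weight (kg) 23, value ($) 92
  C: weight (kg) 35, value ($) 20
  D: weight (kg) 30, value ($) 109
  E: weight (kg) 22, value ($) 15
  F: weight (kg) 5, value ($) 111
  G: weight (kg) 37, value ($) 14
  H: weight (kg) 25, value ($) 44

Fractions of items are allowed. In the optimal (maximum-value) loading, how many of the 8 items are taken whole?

3

Greedy by value/weight ratio, highest first.
Ratios (sorted): F 22.20, B 4.00, D 3.63, H 1.76, A 0.75, E 0.68, C 0.57, G 0.38
take F (5 @ 111); take B (23 @ 92); take D (30 @ 109); take 12/25 of H → 21.12. Capacity used 70/70.
3 item(s) taken whole; one partial (take 12/25 of H).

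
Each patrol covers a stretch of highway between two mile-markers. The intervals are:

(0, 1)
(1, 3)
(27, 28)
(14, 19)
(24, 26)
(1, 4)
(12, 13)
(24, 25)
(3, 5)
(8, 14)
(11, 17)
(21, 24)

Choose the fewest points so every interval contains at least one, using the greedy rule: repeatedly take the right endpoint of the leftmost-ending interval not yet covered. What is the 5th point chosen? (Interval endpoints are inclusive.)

By right end: [0,1]  [1,3]  [1,4]  [3,5]  [12,13]  [8,14]  [11,17]  [14,19]  [21,24]  [24,25]  [24,26]  [27,28]
[0,1] uncovered → point at 1; [3,5] uncovered → point at 5; [12,13] uncovered → point at 13; [14,19] uncovered → point at 19; [21,24] uncovered → point at 24; [27,28] uncovered → point at 28.
Points: 1, 5, 13, 19, 24, 28 (6 total).

24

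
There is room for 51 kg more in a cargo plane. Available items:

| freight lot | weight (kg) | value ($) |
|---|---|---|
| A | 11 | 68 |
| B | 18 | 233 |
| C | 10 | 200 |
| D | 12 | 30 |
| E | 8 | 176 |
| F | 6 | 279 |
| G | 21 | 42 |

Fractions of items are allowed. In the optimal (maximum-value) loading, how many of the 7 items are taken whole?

Ratios (sorted): F 46.50, E 22.00, C 20.00, B 12.94, A 6.18, D 2.50, G 2.00
take F (6 @ 279); take E (8 @ 176); take C (10 @ 200); take B (18 @ 233); take 9/11 of A → 55.64. Capacity used 51/51.
4 item(s) taken whole; one partial (take 9/11 of A).

4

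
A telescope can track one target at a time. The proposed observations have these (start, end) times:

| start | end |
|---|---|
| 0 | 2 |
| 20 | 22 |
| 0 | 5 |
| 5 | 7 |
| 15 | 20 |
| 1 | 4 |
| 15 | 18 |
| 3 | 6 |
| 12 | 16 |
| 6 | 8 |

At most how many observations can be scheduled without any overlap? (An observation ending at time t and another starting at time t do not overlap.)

5

By end time: (0,2), (1,4), (0,5), (3,6), (5,7), (6,8), (12,16), (15,18), (15,20), (20,22).
Pick (0,2); next start ≥ 2 → (3,6); next start ≥ 6 → (6,8); next start ≥ 8 → (12,16); next start ≥ 16 → (20,22).
Selected 5 observations.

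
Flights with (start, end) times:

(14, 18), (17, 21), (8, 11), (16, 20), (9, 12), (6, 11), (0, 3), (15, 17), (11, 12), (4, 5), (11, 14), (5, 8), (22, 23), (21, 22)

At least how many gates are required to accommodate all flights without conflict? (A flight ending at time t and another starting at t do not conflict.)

Events (time:±→running): 0:+→1 3:-→0 4:+→1 5:-→0 5:+→1 6:+→2 8:-→1 8:+→2 9:+→3 … peak 3.

3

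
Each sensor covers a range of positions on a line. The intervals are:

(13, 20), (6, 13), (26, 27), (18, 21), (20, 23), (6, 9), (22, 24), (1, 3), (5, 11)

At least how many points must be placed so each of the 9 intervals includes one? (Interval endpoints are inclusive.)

Process intervals by earliest right end; each time one isn't hit yet, stab at its right endpoint.
By right end: [1,3]  [6,9]  [5,11]  [6,13]  [13,20]  [18,21]  [20,23]  [22,24]  [26,27]
[1,3] uncovered → point at 3; [6,9] uncovered → point at 9; [13,20] uncovered → point at 20; [22,24] uncovered → point at 24; [26,27] uncovered → point at 27.
Points: 3, 9, 20, 24, 27 (5 total).

5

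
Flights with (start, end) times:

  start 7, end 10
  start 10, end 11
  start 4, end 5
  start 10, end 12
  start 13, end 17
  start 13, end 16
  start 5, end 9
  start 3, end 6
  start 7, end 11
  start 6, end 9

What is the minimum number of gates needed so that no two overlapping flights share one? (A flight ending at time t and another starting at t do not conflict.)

Count concurrent intervals with a sweep; the peak is the room count.
Events (time:±→running): 3:+→1 4:+→2 5:-→1 5:+→2 6:-→1 6:+→2 7:+→3 7:+→4 … peak 4.

4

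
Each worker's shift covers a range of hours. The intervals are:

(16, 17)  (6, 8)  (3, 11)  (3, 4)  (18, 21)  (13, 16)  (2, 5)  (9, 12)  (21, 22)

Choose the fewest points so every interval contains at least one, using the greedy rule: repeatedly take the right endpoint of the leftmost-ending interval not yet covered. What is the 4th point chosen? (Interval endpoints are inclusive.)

Sorted: [3,4] [2,5] [6,8] [3,11] [9,12] [13,16] [16,17] [18,21] [21,22]
{[3,4],[2,5]} hit by 4; {[6,8],[3,11]} hit by 8; {[9,12]} hit by 12; {[13,16],[16,17]} hit by 16; {[18,21],[21,22]} hit by 21.
Points: 4, 8, 12, 16, 21 (5 total).

16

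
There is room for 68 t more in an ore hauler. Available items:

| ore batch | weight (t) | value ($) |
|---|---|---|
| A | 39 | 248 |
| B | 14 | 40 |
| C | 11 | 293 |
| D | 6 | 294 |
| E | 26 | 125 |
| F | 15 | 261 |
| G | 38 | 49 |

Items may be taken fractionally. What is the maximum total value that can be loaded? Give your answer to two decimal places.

Sort by value per unit weight and fill in that order.
Order: D (294/6=49.00) > C (293/11=26.64) > F (261/15=17.40) > A (248/39=6.36) > E (125/26=4.81) > B (40/14=2.86) > G (49/38=1.29)
Fill: take D (6 @ 294) → take C (11 @ 293) → take F (15 @ 261) → take 36/39 of A → 228.92; 68/68 used.
Total value = 1076.92

1076.92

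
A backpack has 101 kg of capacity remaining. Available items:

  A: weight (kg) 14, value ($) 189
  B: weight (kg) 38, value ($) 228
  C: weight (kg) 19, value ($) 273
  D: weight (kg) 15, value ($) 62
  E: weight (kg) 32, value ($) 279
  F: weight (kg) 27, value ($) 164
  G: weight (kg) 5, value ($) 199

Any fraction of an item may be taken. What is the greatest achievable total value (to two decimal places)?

1128.00

Ratios (sorted): G 39.80, C 14.37, A 13.50, E 8.72, F 6.07, B 6.00, D 4.13
take G (5 @ 199); take C (19 @ 273); take A (14 @ 189); take E (32 @ 279); take F (27 @ 164); take 4/38 of B → 24.00. Capacity used 101/101.
Total value = 1128.00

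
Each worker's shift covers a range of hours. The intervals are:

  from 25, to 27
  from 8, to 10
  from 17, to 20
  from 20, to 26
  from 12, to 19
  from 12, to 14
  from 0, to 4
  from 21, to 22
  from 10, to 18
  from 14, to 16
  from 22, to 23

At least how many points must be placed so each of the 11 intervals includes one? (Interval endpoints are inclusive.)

6

By right end: [0,4]  [8,10]  [12,14]  [14,16]  [10,18]  [12,19]  [17,20]  [21,22]  [22,23]  [20,26]  [25,27]
[0,4] uncovered → point at 4; [8,10] uncovered → point at 10; [12,14] uncovered → point at 14; [17,20] uncovered → point at 20; [21,22] uncovered → point at 22; [25,27] uncovered → point at 27.
Points: 4, 10, 14, 20, 22, 27 (6 total).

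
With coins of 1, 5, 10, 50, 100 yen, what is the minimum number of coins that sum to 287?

9

287 − 2×100→87 − 1×50→37 − 3×10→7 − 1×5→2 − 2×1→0
Total coins = 2 + 1 + 3 + 1 + 2 = 9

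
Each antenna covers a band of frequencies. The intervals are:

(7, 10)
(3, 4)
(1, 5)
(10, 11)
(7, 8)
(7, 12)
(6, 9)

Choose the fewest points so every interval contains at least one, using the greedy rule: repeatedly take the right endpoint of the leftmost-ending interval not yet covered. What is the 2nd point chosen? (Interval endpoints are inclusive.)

By right end: [3,4]  [1,5]  [7,8]  [6,9]  [7,10]  [10,11]  [7,12]
[3,4] uncovered → point at 4; [7,8] uncovered → point at 8; [10,11] uncovered → point at 11.
Points: 4, 8, 11 (3 total).

8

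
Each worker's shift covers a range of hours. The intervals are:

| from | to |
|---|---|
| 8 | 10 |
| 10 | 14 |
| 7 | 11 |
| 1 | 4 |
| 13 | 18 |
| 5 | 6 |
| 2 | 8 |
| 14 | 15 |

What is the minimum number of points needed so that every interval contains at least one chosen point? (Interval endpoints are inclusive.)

Sort by right endpoint; whenever an interval is uncovered, place a point at its right end.
Sorted: [1,4] [5,6] [2,8] [8,10] [7,11] [10,14] [14,15] [13,18]
{[1,4]} hit by 4; {[5,6],[2,8]} hit by 6; {[8,10],[7,11],[10,14]} hit by 10; {[14,15],[13,18]} hit by 15.
Points: 4, 6, 10, 15 (4 total).

4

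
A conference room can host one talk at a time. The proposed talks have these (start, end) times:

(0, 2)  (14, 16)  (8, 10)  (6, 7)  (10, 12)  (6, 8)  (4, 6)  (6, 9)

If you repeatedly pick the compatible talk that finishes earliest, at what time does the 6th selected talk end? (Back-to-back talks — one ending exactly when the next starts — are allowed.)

16

Order by finish time; keep every interval that doesn't clash with the previous kept one.
By end time: (0,2), (4,6), (6,7), (6,8), (6,9), (8,10), (10,12), (14,16).
Pick (0,2); next start ≥ 2 → (4,6); next start ≥ 6 → (6,7); next start ≥ 7 → (8,10); next start ≥ 10 → (10,12); next start ≥ 12 → (14,16).
Selected: (0,2) (4,6) (6,7) (8,10) (10,12) (14,16)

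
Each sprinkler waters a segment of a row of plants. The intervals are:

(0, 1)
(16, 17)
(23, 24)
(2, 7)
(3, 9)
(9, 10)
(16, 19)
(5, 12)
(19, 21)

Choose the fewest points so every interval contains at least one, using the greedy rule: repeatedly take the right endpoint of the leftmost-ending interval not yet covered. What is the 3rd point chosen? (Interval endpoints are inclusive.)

Process intervals by earliest right end; each time one isn't hit yet, stab at its right endpoint.
Sorted: [0,1] [2,7] [3,9] [9,10] [5,12] [16,17] [16,19] [19,21] [23,24]
{[0,1]} hit by 1; {[2,7],[3,9]} hit by 7; {[9,10],[5,12]} hit by 10; {[16,17],[16,19]} hit by 17; {[19,21]} hit by 21; {[23,24]} hit by 24.
Points: 1, 7, 10, 17, 21, 24 (6 total).

10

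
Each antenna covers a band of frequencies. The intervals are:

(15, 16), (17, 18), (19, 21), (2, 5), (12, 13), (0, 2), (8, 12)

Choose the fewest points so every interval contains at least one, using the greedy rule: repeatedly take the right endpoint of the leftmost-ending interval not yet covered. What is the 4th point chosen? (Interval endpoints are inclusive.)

Sort by right endpoint; whenever an interval is uncovered, place a point at its right end.
Sorted: [0,2] [2,5] [8,12] [12,13] [15,16] [17,18] [19,21]
{[0,2],[2,5]} hit by 2; {[8,12],[12,13]} hit by 12; {[15,16]} hit by 16; {[17,18]} hit by 18; {[19,21]} hit by 21.
Points: 2, 12, 16, 18, 21 (5 total).

18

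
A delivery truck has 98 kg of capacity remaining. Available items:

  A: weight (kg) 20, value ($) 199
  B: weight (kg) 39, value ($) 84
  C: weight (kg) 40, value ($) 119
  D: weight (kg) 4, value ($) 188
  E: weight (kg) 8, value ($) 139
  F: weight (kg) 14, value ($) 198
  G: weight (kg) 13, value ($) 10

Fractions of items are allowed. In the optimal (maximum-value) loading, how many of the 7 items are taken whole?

5

Greedy by value/weight ratio, highest first.
Ratios (sorted): D 47.00, E 17.38, F 14.14, A 9.95, C 2.98, B 2.15, G 0.77
take D (4 @ 188); take E (8 @ 139); take F (14 @ 198); take A (20 @ 199); take C (40 @ 119); take 12/39 of B → 25.85. Capacity used 98/98.
5 item(s) taken whole; one partial (take 12/39 of B).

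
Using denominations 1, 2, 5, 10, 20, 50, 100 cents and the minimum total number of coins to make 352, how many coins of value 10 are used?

352 − 3×100→52 − 1×50→2 − 1×2→0
Count of 10: 0

0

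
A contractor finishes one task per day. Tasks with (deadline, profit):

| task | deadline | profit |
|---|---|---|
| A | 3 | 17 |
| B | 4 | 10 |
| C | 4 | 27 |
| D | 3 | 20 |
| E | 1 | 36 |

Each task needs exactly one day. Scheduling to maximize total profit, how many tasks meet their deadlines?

4

Take jobs in profit order; each goes to the latest open slot no later than its deadline.
Profit order: E=36 C=27 D=20 A=17 B=10
Assign: E→slot 1, C→slot 4, D→slot 3, A→slot 2, B skipped.
Slots: [1:E] [2:A] [3:D] [4:C]
4 of 5 scheduled.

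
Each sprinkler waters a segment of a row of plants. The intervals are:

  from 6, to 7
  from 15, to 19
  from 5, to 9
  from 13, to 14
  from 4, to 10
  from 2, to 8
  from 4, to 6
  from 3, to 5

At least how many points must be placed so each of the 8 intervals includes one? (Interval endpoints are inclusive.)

4

Process intervals by earliest right end; each time one isn't hit yet, stab at its right endpoint.
By right end: [3,5]  [4,6]  [6,7]  [2,8]  [5,9]  [4,10]  [13,14]  [15,19]
[3,5] uncovered → point at 5; [6,7] uncovered → point at 7; [13,14] uncovered → point at 14; [15,19] uncovered → point at 19.
Points: 5, 7, 14, 19 (4 total).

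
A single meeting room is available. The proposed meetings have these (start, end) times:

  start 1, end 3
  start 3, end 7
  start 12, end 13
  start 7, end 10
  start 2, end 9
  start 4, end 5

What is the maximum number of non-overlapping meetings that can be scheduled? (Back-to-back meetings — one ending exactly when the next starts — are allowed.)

4

Sorted by end: (1,3)  (4,5)  (3,7)  (2,9)  (7,10)  (12,13)
take (1,3); take (4,5); skip (3,7); take (7,10); take (12,13).
Selected 4 meetings.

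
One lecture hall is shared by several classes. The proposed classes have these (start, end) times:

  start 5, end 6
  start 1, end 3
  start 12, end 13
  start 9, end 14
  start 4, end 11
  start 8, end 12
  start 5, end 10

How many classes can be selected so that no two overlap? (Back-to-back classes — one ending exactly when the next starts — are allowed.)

Greedy by earliest finish: after sorting by end time, pick each interval compatible with the last pick.
Sorted by end: (1,3)  (5,6)  (5,10)  (4,11)  (8,12)  (12,13)  (9,14)
take (1,3); take (5,6); take (8,12); take (12,13).
Selected 4 classes.

4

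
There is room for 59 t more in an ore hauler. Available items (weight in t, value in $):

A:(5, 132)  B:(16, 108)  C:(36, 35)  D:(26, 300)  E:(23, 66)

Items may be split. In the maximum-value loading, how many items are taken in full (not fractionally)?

Greedy by value/weight ratio, highest first.
Ratios (sorted): A 26.40, D 11.54, B 6.75, E 2.87, C 0.97
take A (5 @ 132); take D (26 @ 300); take B (16 @ 108); take 12/23 of E → 34.43. Capacity used 59/59.
3 item(s) taken whole; one partial (take 12/23 of E).

3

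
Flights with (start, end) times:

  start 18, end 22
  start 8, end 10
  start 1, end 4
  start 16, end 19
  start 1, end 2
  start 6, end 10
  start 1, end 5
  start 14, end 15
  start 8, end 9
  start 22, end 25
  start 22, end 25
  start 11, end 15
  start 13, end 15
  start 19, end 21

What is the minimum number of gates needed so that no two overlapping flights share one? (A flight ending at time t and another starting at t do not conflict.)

3

starts: [1, 1, 1, 6, 8, 8, 11, 13, 14, 16, 18, 19, 22, 22]
ends:   [2, 4, 5, 9, 10, 10, 15, 15, 15, 19, 21, 22, 25, 25]
s1→1 s1→2 s1→3  — peak 3.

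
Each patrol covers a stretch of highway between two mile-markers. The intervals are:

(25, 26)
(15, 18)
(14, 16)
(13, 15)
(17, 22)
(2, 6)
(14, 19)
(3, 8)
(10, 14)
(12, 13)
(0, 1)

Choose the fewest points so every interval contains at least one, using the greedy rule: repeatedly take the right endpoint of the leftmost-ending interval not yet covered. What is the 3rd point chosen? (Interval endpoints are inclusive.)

13

Process intervals by earliest right end; each time one isn't hit yet, stab at its right endpoint.
By right end: [0,1]  [2,6]  [3,8]  [12,13]  [10,14]  [13,15]  [14,16]  [15,18]  [14,19]  [17,22]  [25,26]
[0,1] uncovered → point at 1; [2,6] uncovered → point at 6; [12,13] uncovered → point at 13; [14,16] uncovered → point at 16; [17,22] uncovered → point at 22; [25,26] uncovered → point at 26.
Points: 1, 6, 13, 16, 22, 26 (6 total).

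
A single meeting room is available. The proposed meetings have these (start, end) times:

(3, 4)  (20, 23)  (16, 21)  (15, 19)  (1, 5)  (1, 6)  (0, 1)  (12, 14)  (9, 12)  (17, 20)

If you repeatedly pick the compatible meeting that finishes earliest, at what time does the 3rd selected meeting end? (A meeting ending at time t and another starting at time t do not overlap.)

Sort by end time and greedily take each interval whose start is ≥ the last chosen end.
Sorted by end: (0,1)  (3,4)  (1,5)  (1,6)  (9,12)  (12,14)  (15,19)  (17,20)  (16,21)  (20,23)
take (0,1); take (3,4); take (9,12); take (12,14); take (15,19); take (20,23).
Selected: (0,1) (3,4) (9,12) (12,14) (15,19) (20,23)

12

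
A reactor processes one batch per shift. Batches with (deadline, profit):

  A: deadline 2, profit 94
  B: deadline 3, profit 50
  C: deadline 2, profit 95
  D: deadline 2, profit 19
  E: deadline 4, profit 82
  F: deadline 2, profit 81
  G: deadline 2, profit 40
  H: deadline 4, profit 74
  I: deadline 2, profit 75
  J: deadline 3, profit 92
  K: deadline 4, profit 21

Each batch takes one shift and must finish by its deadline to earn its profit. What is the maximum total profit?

363

By profit: C(d2,95), A(d2,94), J(d3,92), E(d4,82), F(d2,81), I(d2,75), H(d4,74), B(d3,50), G(d2,40), K(d4,21), D(d2,19)
C→slot 2; A→slot 1; J→slot 3; E→slot 4; F skipped; I skipped; H skipped; B skipped; G skipped; K skipped; D skipped.
Profit = 94 + 95 + 92 + 82 = 363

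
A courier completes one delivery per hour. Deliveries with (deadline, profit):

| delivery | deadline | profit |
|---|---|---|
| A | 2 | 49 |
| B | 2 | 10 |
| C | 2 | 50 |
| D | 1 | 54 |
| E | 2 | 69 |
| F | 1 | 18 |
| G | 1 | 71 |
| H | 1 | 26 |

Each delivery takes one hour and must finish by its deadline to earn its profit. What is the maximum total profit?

Take jobs in profit order; each goes to the latest open slot no later than its deadline.
Profit order: G=71 E=69 D=54 C=50 A=49 H=26 F=18 B=10
Assign: G→slot 1, E→slot 2, D skipped, C skipped, A skipped, H skipped, F skipped, B skipped.
Slots: [1:G] [2:E]
Profit = 71 + 69 = 140

140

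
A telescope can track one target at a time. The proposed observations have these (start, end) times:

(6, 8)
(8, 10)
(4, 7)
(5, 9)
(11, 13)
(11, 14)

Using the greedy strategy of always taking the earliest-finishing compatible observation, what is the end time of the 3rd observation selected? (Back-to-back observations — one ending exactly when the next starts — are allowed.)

13

Greedy by earliest finish: after sorting by end time, pick each interval compatible with the last pick.
By end time: (4,7), (6,8), (5,9), (8,10), (11,13), (11,14).
Pick (4,7); next start ≥ 7 → (8,10); next start ≥ 10 → (11,13).
Selected: (4,7) (8,10) (11,13)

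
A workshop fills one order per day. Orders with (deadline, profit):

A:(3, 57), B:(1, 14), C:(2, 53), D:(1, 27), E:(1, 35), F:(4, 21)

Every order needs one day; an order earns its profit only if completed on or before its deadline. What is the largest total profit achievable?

Profit order: A=57 C=53 E=35 D=27 F=21 B=14
Assign: A→slot 3, C→slot 2, E→slot 1, D skipped, F→slot 4, B skipped.
Slots: [1:E] [2:C] [3:A] [4:F]
Profit = 35 + 53 + 57 + 21 = 166

166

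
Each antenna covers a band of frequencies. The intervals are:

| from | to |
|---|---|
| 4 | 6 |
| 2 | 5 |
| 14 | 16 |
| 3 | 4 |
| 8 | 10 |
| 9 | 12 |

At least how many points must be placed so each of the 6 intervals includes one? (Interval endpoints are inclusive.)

By right end: [3,4]  [2,5]  [4,6]  [8,10]  [9,12]  [14,16]
[3,4] uncovered → point at 4; [8,10] uncovered → point at 10; [14,16] uncovered → point at 16.
Points: 4, 10, 16 (3 total).

3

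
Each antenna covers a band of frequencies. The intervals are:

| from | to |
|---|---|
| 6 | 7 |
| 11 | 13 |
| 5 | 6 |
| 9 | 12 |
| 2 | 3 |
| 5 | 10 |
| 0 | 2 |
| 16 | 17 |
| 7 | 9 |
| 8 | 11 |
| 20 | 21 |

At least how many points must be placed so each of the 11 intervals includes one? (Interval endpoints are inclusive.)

6

Sort by right endpoint; whenever an interval is uncovered, place a point at its right end.
By right end: [0,2]  [2,3]  [5,6]  [6,7]  [7,9]  [5,10]  [8,11]  [9,12]  [11,13]  [16,17]  [20,21]
[0,2] uncovered → point at 2; [5,6] uncovered → point at 6; [7,9] uncovered → point at 9; [11,13] uncovered → point at 13; [16,17] uncovered → point at 17; [20,21] uncovered → point at 21.
Points: 2, 6, 9, 13, 17, 21 (6 total).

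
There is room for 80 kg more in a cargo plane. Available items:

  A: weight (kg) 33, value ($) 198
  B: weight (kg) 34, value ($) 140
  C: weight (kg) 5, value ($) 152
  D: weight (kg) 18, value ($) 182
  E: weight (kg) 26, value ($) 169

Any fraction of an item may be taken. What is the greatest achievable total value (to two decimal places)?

689.00

Sort by value per unit weight and fill in that order.
Order: C (152/5=30.40) > D (182/18=10.11) > E (169/26=6.50) > A (198/33=6.00) > B (140/34=4.12)
Fill: take C (5 @ 152) → take D (18 @ 182) → take E (26 @ 169) → take 31/33 of A → 186.00; 80/80 used.
Total value = 689.00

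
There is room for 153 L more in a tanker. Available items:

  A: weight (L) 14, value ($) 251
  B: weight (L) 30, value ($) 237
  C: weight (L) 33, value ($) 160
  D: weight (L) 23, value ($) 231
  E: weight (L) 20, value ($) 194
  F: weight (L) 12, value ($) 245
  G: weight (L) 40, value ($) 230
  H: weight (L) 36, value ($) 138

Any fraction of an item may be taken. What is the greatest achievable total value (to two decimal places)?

1455.88

Greedy by value/weight ratio, highest first.
Ratios (sorted): F 20.42, A 17.93, D 10.04, E 9.70, B 7.90, G 5.75, C 4.85, H 3.83
take F (12 @ 245); take A (14 @ 251); take D (23 @ 231); take E (20 @ 194); take B (30 @ 237); take G (40 @ 230); take 14/33 of C → 67.88. Capacity used 153/153.
Total value = 1455.88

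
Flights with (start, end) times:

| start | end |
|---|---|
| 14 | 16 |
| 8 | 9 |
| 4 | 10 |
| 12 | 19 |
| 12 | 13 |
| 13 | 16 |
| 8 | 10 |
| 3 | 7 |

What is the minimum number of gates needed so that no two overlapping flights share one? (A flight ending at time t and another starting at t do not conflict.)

Events (time:±→running): 3:+→1 4:+→2 7:-→1 8:+→2 8:+→3 … peak 3.

3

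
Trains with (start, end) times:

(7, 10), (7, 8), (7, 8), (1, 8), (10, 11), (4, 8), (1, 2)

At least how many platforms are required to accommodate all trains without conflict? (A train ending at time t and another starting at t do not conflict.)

5

The answer is the maximum number of intervals overlapping at any instant.
Events (time:±→running): 1:+→1 1:+→2 2:-→1 4:+→2 7:+→3 7:+→4 7:+→5 … peak 5.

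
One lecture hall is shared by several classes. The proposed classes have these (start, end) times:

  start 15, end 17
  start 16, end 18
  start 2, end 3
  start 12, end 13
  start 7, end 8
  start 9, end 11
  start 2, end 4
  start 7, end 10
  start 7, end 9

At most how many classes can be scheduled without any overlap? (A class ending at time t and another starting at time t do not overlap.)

5

Greedy by earliest finish: after sorting by end time, pick each interval compatible with the last pick.
By end time: (2,3), (2,4), (7,8), (7,9), (7,10), (9,11), (12,13), (15,17), (16,18).
Pick (2,3); next start ≥ 3 → (7,8); next start ≥ 8 → (9,11); next start ≥ 11 → (12,13); next start ≥ 13 → (15,17).
Selected 5 classes.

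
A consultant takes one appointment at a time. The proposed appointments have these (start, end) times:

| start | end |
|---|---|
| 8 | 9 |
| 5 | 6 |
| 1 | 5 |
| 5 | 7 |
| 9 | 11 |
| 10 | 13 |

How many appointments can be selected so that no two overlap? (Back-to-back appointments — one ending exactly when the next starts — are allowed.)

4

Greedy by earliest finish: after sorting by end time, pick each interval compatible with the last pick.
By end time: (1,5), (5,6), (5,7), (8,9), (9,11), (10,13).
Pick (1,5); next start ≥ 5 → (5,6); next start ≥ 6 → (8,9); next start ≥ 9 → (9,11).
Selected 4 appointments.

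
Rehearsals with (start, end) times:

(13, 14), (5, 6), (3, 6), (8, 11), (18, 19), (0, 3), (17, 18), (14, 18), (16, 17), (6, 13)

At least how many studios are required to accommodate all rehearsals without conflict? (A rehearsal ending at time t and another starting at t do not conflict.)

Count concurrent intervals with a sweep; the peak is the room count.
Events (time:±→running): 0:+→1 3:-→0 3:+→1 5:+→2 … peak 2.

2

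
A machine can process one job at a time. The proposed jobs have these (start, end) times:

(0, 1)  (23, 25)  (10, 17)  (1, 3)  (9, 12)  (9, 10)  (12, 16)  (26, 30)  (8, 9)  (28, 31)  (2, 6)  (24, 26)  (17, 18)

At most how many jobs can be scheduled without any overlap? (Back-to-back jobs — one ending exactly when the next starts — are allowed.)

Sort by end time and greedily take each interval whose start is ≥ the last chosen end.
By end time: (0,1), (1,3), (2,6), (8,9), (9,10), (9,12), (12,16), (10,17), (17,18), (23,25), (24,26), (26,30), (28,31).
Pick (0,1); next start ≥ 1 → (1,3); next start ≥ 3 → (8,9); next start ≥ 9 → (9,10); next start ≥ 10 → (12,16); next start ≥ 16 → (17,18); next start ≥ 18 → (23,25); next start ≥ 25 → (26,30).
Selected 8 jobs.

8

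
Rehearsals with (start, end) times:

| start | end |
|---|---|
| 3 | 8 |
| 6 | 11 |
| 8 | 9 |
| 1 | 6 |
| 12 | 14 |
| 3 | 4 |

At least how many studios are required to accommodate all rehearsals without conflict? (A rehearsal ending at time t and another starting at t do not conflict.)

The answer is the maximum number of intervals overlapping at any instant.
starts: [1, 3, 3, 6, 8, 12]
ends:   [4, 6, 8, 9, 11, 14]
s1→1 s3→2 s3→3  — peak 3.

3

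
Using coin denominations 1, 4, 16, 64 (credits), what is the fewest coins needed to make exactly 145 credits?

4

Use the largest denomination that fits, subtract, and repeat.
145 = 2×64 + 1×16 + 1×1
Total coins = 2 + 1 + 1 = 4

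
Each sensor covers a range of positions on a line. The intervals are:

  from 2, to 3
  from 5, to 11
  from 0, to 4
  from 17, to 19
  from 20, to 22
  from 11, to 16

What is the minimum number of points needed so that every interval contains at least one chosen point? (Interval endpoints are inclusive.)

By right end: [2,3]  [0,4]  [5,11]  [11,16]  [17,19]  [20,22]
[2,3] uncovered → point at 3; [5,11] uncovered → point at 11; [17,19] uncovered → point at 19; [20,22] uncovered → point at 22.
Points: 3, 11, 19, 22 (4 total).

4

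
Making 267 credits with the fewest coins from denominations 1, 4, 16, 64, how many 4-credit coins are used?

Use the largest denomination that fits, subtract, and repeat.
267 − 4×64→11 − 2×4→3 − 3×1→0
Count of 4: 2

2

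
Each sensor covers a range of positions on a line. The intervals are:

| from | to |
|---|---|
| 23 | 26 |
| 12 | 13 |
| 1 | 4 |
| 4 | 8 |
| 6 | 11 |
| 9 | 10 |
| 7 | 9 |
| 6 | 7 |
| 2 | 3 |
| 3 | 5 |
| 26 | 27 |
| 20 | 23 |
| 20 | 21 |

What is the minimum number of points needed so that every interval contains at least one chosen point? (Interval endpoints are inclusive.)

6

Sort by right endpoint; whenever an interval is uncovered, place a point at its right end.
By right end: [2,3]  [1,4]  [3,5]  [6,7]  [4,8]  [7,9]  [9,10]  [6,11]  [12,13]  [20,21]  [20,23]  [23,26]  [26,27]
[2,3] uncovered → point at 3; [6,7] uncovered → point at 7; [9,10] uncovered → point at 10; [12,13] uncovered → point at 13; [20,21] uncovered → point at 21; [23,26] uncovered → point at 26.
Points: 3, 7, 10, 13, 21, 26 (6 total).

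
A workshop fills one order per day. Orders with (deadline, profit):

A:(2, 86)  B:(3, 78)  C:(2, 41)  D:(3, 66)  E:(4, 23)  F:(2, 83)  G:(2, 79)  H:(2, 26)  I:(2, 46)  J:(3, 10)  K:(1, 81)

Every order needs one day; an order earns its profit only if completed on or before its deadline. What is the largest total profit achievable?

270

Sort by profit descending; place each in the latest free slot ≤ its deadline.
Profit order: A=86 F=83 K=81 G=79 B=78 D=66 I=46 C=41 H=26 E=23 J=10
Assign: A→slot 2, F→slot 1, K skipped, G skipped, B→slot 3, D skipped, I skipped, C skipped, H skipped, E→slot 4, J skipped.
Slots: [1:F] [2:A] [3:B] [4:E]
Profit = 83 + 86 + 78 + 23 = 270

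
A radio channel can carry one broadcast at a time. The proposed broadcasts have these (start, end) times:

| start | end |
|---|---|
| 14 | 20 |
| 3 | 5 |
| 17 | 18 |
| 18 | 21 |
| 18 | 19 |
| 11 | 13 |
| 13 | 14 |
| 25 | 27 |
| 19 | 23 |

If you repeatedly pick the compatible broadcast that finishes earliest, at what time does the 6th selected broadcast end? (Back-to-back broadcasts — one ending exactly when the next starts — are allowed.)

23

By end time: (3,5), (11,13), (13,14), (17,18), (18,19), (14,20), (18,21), (19,23), (25,27).
Pick (3,5); next start ≥ 5 → (11,13); next start ≥ 13 → (13,14); next start ≥ 14 → (17,18); next start ≥ 18 → (18,19); next start ≥ 19 → (19,23); next start ≥ 23 → (25,27).
Selected: (3,5) (11,13) (13,14) (17,18) (18,19) (19,23) (25,27)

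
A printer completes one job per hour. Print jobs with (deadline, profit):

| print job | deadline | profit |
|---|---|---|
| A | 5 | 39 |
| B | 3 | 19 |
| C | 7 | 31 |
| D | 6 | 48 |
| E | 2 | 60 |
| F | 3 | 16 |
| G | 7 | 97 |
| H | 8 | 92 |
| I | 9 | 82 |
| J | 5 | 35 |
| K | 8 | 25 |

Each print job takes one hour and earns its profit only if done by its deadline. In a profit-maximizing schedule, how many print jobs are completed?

9

Take jobs in profit order; each goes to the latest open slot no later than its deadline.
Profit order: G=97 H=92 I=82 E=60 D=48 A=39 J=35 C=31 K=25 B=19 F=16
Assign: G→slot 7, H→slot 8, I→slot 9, E→slot 2, D→slot 6, A→slot 5, J→slot 4, C→slot 3, K→slot 1, B skipped, F skipped.
Slots: [1:K] [2:E] [3:C] [4:J] [5:A] [6:D] [7:G] [8:H] [9:I]
9 of 11 scheduled.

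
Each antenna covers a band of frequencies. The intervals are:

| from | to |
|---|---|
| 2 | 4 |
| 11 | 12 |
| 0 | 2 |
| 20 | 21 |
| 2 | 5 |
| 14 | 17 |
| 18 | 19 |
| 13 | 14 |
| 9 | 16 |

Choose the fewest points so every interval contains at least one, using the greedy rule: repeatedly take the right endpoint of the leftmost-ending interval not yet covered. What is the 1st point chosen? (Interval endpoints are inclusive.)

2

Process intervals by earliest right end; each time one isn't hit yet, stab at its right endpoint.
By right end: [0,2]  [2,4]  [2,5]  [11,12]  [13,14]  [9,16]  [14,17]  [18,19]  [20,21]
[0,2] uncovered → point at 2; [11,12] uncovered → point at 12; [13,14] uncovered → point at 14; [18,19] uncovered → point at 19; [20,21] uncovered → point at 21.
Points: 2, 12, 14, 19, 21 (5 total).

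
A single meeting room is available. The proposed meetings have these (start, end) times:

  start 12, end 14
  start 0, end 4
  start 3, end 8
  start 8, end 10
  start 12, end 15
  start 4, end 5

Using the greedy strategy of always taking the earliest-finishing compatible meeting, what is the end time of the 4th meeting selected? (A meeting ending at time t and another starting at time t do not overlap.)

By end time: (0,4), (4,5), (3,8), (8,10), (12,14), (12,15).
Pick (0,4); next start ≥ 4 → (4,5); next start ≥ 5 → (8,10); next start ≥ 10 → (12,14).
Selected: (0,4) (4,5) (8,10) (12,14)

14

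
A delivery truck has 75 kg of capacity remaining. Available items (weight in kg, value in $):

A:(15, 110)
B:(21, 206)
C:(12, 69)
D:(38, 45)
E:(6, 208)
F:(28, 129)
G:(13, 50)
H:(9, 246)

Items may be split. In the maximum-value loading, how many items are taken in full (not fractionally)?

5

Greedy by value/weight ratio, highest first.
Order: E (208/6=34.67) > H (246/9=27.33) > B (206/21=9.81) > A (110/15=7.33) > C (69/12=5.75) > F (129/28=4.61) > G (50/13=3.85) > D (45/38=1.18)
Fill: take E (6 @ 208) → take H (9 @ 246) → take B (21 @ 206) → take A (15 @ 110) → take C (12 @ 69) → take 12/28 of F → 55.29; 75/75 used.
5 item(s) taken whole; one partial (take 12/28 of F).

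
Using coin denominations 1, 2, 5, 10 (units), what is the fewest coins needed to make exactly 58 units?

Use the largest denomination that fits, subtract, and repeat.
58 − 5×10→8 − 1×5→3 − 1×2→1 − 1×1→0
Total coins = 5 + 1 + 1 + 1 = 8

8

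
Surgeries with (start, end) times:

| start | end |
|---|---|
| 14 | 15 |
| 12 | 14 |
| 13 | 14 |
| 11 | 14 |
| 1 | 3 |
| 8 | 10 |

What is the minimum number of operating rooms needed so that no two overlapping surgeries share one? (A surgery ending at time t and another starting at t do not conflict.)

Events (time:±→running): 1:+→1 3:-→0 8:+→1 10:-→0 11:+→1 12:+→2 13:+→3 … peak 3.

3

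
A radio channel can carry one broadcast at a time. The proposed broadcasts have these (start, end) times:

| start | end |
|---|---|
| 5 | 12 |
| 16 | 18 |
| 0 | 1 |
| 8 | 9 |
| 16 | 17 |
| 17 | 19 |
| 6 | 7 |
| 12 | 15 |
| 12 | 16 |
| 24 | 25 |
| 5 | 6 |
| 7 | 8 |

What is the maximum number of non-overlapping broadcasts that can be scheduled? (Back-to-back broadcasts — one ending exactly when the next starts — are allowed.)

Sorted by end: (0,1)  (5,6)  (6,7)  (7,8)  (8,9)  (5,12)  (12,15)  (12,16)  (16,17)  (16,18)  (17,19)  (24,25)
take (0,1); take (5,6); take (6,7); take (7,8); take (8,9); skip (5,12); take (12,15); take (16,17); take (17,19); take (24,25).
Selected 9 broadcasts.

9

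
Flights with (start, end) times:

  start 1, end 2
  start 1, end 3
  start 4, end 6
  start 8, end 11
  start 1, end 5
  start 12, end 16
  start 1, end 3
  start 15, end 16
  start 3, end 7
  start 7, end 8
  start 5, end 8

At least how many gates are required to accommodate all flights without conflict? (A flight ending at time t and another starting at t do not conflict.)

4

The answer is the maximum number of intervals overlapping at any instant.
Events (time:±→running): 1:+→1 1:+→2 1:+→3 1:+→4 … peak 4.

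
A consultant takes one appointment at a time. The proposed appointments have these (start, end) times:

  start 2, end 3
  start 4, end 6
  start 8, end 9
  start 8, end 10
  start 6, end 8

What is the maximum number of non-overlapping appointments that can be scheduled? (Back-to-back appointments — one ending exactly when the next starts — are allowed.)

4

Sort by end time and greedily take each interval whose start is ≥ the last chosen end.
By end time: (2,3), (4,6), (6,8), (8,9), (8,10).
Pick (2,3); next start ≥ 3 → (4,6); next start ≥ 6 → (6,8); next start ≥ 8 → (8,9).
Selected 4 appointments.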